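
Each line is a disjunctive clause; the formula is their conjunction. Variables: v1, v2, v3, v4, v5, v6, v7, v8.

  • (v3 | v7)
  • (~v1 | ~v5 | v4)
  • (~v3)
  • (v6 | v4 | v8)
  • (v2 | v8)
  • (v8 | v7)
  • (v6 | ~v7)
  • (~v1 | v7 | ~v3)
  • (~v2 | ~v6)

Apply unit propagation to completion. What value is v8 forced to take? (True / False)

True

(~v3) stands alone — v3 = False.
From (v7 | v3) and v3 = False: v7 = True.
(v6 | ~v7) with v7 = True leaves only v6, so v6 = True.
(~v6 | ~v2) with v6 = True leaves only ~v2, so v2 = False.
From (v2 | v8) and v2 = False: v8 = True.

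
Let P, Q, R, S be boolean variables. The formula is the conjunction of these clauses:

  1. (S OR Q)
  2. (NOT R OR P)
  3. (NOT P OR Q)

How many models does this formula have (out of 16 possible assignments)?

7

Case analysis on P and Q:
  P=T, Q=T: remaining (R,S) ∈ {(F,F); (F,T); (T,F); (T,T)} — 4.
  P=T, Q=F: a clause becomes empty — 0.
  P=F, Q=T: remaining (R,S) ∈ {(F,F); (F,T)} — 2.
  P=F, Q=F: remaining (R,S) ∈ {(F,T)} — 1.
Total: 4 + 0 + 2 + 1 = 7.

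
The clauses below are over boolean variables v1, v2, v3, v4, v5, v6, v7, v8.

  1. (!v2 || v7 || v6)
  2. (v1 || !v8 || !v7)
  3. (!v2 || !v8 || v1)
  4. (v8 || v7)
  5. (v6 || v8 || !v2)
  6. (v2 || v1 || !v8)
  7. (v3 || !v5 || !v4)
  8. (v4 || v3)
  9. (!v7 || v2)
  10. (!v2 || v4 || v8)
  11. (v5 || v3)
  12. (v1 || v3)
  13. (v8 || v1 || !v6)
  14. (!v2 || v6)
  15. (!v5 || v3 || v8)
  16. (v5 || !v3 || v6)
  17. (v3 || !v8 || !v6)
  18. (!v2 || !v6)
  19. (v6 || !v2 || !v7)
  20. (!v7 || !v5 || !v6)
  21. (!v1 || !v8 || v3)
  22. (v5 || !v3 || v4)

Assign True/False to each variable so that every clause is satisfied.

v1 = True  v2 = False  v3 = True  v4 = True  v5 = True  v6 = True  v7 = False  v8 = True

Check each clause:
  1. (v7 || !v2 || v6) — v6 is true.
  2. (!v7 || v1 || !v8) — !v7 is true.
  3. (!v2 || !v8 || v1) — v1 is true.
  4. (v8 || v7) — v8 is true.
  5. (!v2 || v8 || v6) — v8 is true.
  6. (!v8 || v2 || v1) — v1 is true.
  7. (v3 || !v4 || !v5) — v3 is true.
  8. (v3 || v4) — v3 is true.
  9. (!v7 || v2) — !v7 is true.
  10. (!v2 || v8 || v4) — v8 is true.
  11. (v3 || v5) — v3 is true.
  12. (v3 || v1) — v1 is true.
  13. (v8 || !v6 || v1) — v8 is true.
  14. (!v2 || v6) — !v2 is true.
  15. (!v5 || v3 || v8) — v8 is true.
  16. (!v3 || v5 || v6) — v5 is true.
  17. (!v8 || v3 || !v6) — v3 is true.
  18. (!v6 || !v2) — !v2 is true.
  19. (!v7 || v6 || !v2) — !v7 is true.
  20. (!v6 || !v7 || !v5) — !v7 is true.
  21. (!v8 || !v1 || v3) — v3 is true.
  22. (v4 || !v3 || v5) — v5 is true.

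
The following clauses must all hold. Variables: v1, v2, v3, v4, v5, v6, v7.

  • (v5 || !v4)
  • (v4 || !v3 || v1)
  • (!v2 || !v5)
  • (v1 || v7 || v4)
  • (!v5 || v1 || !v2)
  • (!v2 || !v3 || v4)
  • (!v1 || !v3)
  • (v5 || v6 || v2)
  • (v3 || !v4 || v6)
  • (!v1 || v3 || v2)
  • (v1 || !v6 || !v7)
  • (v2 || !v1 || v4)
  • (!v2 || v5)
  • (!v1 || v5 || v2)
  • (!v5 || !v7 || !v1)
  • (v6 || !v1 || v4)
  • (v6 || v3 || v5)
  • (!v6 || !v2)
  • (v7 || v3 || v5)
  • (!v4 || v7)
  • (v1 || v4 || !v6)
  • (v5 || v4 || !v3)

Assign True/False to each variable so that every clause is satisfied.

v1=False, v2=False, v3=True, v4=True, v5=True, v6=False, v7=True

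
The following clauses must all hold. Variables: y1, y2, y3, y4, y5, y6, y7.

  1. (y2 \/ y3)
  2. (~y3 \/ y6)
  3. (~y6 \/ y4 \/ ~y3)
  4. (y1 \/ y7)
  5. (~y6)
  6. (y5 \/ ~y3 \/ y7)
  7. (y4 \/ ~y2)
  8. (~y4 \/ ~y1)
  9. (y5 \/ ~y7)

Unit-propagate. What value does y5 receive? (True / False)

True

(~y6) is a unit clause: y6 = False.
In (y6 \/ ~y3), y6 is now false; ~y3 must hold, so y3 = False.
In (y3 \/ y2), y3 is now false; y2 must hold, so y2 = True.
From (~y2 \/ y4) and y2 = True: y4 = True.
(~y4 \/ ~y1): since y4 = True, the clause reduces to (~y1). y1 = False.
(y1 \/ y7) with y1 = False leaves only y7, so y7 = True.
(~y7 \/ y5): since y7 = True, the clause reduces to (y5). y5 = True.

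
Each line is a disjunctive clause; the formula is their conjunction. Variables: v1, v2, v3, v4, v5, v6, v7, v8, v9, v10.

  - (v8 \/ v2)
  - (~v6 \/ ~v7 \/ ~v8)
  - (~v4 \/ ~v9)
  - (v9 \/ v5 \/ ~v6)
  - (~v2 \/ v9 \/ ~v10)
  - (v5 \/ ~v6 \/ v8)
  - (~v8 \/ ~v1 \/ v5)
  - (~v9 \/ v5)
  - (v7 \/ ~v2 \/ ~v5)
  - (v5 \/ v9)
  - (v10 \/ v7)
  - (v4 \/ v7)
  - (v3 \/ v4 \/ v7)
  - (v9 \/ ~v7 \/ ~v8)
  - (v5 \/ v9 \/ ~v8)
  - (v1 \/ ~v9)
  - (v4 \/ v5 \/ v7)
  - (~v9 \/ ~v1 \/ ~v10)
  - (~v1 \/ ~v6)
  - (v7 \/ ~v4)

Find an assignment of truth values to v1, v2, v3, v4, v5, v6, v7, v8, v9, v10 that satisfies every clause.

v1=False, v2=True, v3=False, v4=False, v5=True, v6=False, v7=True, v8=False, v9=False, v10=False

Check each clause:
  1. (v8 \/ v2) — v2 is true.
  2. (~v7 \/ ~v6 \/ ~v8) — ~v8 is true.
  3. (~v9 \/ ~v4) — ~v4 is true.
  4. (v9 \/ v5 \/ ~v6) — ~v6 is true.
  5. (v9 \/ ~v2 \/ ~v10) — ~v10 is true.
  6. (v5 \/ v8 \/ ~v6) — ~v6 is true.
  7. (~v1 \/ v5 \/ ~v8) — ~v8 is true.
  8. (v5 \/ ~v9) — v5 is true.
  9. (v7 \/ ~v2 \/ ~v5) — v7 is true.
  10. (v5 \/ v9) — v5 is true.
  11. (v10 \/ v7) — v7 is true.
  12. (v7 \/ v4) — v7 is true.
  13. (v3 \/ v7 \/ v4) — v7 is true.
  14. (~v8 \/ v9 \/ ~v7) — ~v8 is true.
  15. (v5 \/ ~v8 \/ v9) — ~v8 is true.
  16. (~v9 \/ v1) — ~v9 is true.
  17. (v7 \/ v5 \/ v4) — v5 is true.
  18. (~v9 \/ ~v1 \/ ~v10) — ~v1 is true.
  19. (~v6 \/ ~v1) — ~v6 is true.
  20. (v7 \/ ~v4) — ~v4 is true.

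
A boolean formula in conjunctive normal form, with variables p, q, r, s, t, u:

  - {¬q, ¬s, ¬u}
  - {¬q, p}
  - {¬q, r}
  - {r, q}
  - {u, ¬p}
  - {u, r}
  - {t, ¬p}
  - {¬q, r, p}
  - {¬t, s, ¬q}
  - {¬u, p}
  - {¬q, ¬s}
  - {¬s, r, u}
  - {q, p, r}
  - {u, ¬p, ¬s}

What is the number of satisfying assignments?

Satisfying assignments:
  p=0 q=0 r=1 s=0 t=0 u=0
  p=0 q=0 r=1 s=0 t=1 u=0
  p=0 q=0 r=1 s=1 t=0 u=0
  p=0 q=0 r=1 s=1 t=1 u=0
  p=1 q=0 r=1 s=0 t=1 u=1
  p=1 q=0 r=1 s=1 t=1 u=1
That's 6 in total.

6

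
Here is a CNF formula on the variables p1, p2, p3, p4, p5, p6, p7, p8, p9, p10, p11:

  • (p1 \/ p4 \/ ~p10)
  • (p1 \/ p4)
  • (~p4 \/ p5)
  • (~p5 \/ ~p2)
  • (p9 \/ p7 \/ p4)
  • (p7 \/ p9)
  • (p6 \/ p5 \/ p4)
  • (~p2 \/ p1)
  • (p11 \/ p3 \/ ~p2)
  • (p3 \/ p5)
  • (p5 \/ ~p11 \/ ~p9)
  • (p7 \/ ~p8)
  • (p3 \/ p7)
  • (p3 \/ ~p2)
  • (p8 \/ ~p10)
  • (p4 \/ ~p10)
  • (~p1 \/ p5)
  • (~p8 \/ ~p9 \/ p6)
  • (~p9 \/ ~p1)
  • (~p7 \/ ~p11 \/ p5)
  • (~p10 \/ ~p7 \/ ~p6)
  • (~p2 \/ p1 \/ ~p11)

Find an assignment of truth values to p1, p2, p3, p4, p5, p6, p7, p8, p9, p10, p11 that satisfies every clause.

p1=True  p2=False  p3=True  p4=True  p5=True  p6=True  p7=True  p8=True  p9=False  p10=False  p11=True

p2 occurs only negated in the remaining clauses — set p2 = False.
Pure literal: p3 appears only positively; assign p3 = True.
Try p1 = True.
  then p5 is forced to True.
  then p9 is forced to False.
  then p7 is forced to True.
The remaining clauses are satisfied by p4 = True, p6 = True, p8 = True, p10 = False, p11 = True.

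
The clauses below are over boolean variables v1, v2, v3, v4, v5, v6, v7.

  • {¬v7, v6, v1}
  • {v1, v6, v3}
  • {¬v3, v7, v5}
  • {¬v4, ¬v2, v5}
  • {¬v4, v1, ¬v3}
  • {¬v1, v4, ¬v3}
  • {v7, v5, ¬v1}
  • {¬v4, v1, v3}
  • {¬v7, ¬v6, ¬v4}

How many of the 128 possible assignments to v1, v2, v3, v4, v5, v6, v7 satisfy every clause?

Split on v1, then v3.
  v1=1, v3=1: 7 of the 32 assignments to (v2,v4,v5,v6,v7) work.
  v1=1, v3=0: 19 of the 32 assignments to (v2,v4,v5,v6,v7) work.
  v1=0, v3=1: v2 free; 4 ways for (v4,v5,v6,v7) × 2^1 = 8.
  v1=0, v3=0: forces v4=0; v6=1; v2, v5, v7 free → 2^3 = 8.
Total: 7 + 19 + 8 + 8 = 42.

42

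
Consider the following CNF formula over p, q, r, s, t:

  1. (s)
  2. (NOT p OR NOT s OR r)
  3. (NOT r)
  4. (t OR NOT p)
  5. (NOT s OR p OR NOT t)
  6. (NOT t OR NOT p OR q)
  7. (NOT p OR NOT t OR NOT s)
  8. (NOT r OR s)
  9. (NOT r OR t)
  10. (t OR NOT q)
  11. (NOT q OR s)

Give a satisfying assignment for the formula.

The clause (s) is unit: s must be True.
The clause (NOT r) is unit: r must be False.
(NOT p) is a unit clause, so p = False.
Unit propagation: (NOT t) forces t = False.
(NOT q) is a unit clause, so q = False.

p = F, q = F, r = F, s = T, t = F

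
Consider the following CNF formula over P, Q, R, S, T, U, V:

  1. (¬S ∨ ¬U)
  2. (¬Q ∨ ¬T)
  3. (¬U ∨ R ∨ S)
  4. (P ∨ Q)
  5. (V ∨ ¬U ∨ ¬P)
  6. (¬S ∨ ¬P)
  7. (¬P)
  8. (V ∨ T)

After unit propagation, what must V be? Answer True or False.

True

(¬P) is a unit clause: P = False.
From (Q ∨ P) and P = False: Q = True.
(¬T ∨ ¬Q): since Q = True, the clause reduces to (¬T). T = False.
(V ∨ T) with T = False leaves only V, so V = True.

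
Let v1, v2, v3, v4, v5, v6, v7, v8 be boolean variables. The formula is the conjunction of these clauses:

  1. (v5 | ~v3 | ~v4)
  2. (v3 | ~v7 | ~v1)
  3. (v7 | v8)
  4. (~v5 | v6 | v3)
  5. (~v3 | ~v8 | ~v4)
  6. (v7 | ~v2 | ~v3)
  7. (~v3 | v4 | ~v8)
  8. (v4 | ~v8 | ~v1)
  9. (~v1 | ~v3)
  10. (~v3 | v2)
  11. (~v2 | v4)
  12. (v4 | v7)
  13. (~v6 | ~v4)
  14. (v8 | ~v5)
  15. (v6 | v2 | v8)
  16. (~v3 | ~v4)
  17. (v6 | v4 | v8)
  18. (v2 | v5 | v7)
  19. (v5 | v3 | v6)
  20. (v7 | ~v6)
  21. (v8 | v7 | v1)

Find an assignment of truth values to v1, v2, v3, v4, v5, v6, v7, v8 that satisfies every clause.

v1=F, v2=F, v3=F, v4=F, v5=T, v6=T, v7=T, v8=T

Set v1 = False and propagate.
Set v2 = False and propagate.
  then v3 is forced to False.
The remaining clauses are satisfied by v4 = False, v5 = True, v6 = True, v7 = True, v8 = True.
Check each clause:
  1. (~v4 | ~v3 | v5) — v5 is true.
  2. (~v7 | ~v1 | v3) — ~v1 is true.
  3. (v7 | v8) — v8 is true.
  4. (v6 | v3 | ~v5) — v6 is true.
  5. (~v8 | ~v4 | ~v3) — ~v4 is true.
  6. (v7 | ~v2 | ~v3) — ~v3 is true.
  7. (~v3 | ~v8 | v4) — ~v3 is true.
  8. (~v1 | ~v8 | v4) — ~v1 is true.
  9. (~v3 | ~v1) — ~v3 is true.
  10. (~v3 | v2) — ~v3 is true.
  11. (~v2 | v4) — ~v2 is true.
  12. (v7 | v4) — v7 is true.
  13. (~v6 | ~v4) — ~v4 is true.
  14. (~v5 | v8) — v8 is true.
  15. (v6 | v2 | v8) — v8 is true.
  16. (~v4 | ~v3) — ~v4 is true.
  17. (v8 | v4 | v6) — v8 is true.
  18. (v5 | v7 | v2) — v5 is true.
  19. (v3 | v5 | v6) — v5 is true.
  20. (~v6 | v7) — v7 is true.
  21. (v7 | v1 | v8) — v8 is true.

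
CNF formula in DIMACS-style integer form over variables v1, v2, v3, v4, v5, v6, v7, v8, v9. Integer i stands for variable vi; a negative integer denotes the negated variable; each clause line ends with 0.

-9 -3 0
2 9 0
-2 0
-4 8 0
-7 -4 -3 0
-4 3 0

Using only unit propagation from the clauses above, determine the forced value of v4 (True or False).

False

(~v2) is a unit clause: v2 = False.
(v2 \/ v9): since v2 = False, the clause reduces to (v9). v9 = True.
From (~v9 \/ ~v3) and v9 = True: v3 = False.
(~v4 \/ v3) with v3 = False leaves only ~v4, so v4 = False.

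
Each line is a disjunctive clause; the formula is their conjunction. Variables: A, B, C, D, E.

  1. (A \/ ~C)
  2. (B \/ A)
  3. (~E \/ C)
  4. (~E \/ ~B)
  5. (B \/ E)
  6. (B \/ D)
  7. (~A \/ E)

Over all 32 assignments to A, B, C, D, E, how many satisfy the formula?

3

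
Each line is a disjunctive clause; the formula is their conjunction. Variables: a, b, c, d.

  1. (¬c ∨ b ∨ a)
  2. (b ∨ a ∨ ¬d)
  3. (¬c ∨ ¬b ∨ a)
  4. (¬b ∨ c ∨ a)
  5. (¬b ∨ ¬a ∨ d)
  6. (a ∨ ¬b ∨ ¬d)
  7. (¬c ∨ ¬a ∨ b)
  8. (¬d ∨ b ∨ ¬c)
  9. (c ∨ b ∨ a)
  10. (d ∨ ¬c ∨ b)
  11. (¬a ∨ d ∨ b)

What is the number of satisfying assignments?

3

The models are:
  a=T b=F c=F d=T
  a=T b=T c=F d=T
  a=T b=T c=T d=T
Count: 3.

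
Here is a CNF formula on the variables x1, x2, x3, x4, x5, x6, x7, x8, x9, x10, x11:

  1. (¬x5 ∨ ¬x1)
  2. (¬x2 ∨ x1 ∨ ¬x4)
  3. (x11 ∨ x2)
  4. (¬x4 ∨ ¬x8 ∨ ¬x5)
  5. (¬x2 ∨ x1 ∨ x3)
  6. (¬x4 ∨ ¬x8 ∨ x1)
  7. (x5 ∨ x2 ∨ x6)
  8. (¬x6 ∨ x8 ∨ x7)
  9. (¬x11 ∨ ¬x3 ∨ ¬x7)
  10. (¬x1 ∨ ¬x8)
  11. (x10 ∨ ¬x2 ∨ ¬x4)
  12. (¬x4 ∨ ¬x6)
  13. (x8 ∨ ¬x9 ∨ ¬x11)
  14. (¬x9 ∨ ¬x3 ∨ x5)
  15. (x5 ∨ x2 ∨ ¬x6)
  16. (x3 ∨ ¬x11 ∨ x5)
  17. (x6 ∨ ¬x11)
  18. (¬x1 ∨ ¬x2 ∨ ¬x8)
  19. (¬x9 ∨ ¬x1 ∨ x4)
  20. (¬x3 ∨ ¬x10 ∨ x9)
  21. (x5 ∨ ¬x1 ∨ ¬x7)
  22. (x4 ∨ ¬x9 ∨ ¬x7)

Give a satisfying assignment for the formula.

x1 = F, x2 = F, x3 = F, x4 = F, x5 = T, x6 = T, x7 = F, x8 = T, x9 = F, x10 = T, x11 = T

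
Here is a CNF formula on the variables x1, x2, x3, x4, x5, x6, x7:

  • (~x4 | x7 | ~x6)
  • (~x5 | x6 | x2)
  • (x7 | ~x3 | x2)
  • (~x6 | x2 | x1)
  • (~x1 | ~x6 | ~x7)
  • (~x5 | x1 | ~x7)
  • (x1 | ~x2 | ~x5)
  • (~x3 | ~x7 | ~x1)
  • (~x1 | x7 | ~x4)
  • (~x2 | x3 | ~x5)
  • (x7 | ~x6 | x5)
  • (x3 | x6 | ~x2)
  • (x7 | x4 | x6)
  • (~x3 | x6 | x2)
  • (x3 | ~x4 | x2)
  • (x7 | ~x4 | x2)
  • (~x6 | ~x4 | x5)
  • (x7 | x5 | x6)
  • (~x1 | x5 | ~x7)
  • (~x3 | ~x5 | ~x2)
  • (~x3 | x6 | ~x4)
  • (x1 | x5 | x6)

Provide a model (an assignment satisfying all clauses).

Set x1 = False and propagate.
Set x2 = True and propagate.
  then x5 is forced to False.
  then x6 is forced to True.
  then x7 is forced to True.
  then x4 is forced to False.
x3 is now unconstrained; take x3 = False.

x1=0, x2=1, x3=0, x4=0, x5=0, x6=1, x7=1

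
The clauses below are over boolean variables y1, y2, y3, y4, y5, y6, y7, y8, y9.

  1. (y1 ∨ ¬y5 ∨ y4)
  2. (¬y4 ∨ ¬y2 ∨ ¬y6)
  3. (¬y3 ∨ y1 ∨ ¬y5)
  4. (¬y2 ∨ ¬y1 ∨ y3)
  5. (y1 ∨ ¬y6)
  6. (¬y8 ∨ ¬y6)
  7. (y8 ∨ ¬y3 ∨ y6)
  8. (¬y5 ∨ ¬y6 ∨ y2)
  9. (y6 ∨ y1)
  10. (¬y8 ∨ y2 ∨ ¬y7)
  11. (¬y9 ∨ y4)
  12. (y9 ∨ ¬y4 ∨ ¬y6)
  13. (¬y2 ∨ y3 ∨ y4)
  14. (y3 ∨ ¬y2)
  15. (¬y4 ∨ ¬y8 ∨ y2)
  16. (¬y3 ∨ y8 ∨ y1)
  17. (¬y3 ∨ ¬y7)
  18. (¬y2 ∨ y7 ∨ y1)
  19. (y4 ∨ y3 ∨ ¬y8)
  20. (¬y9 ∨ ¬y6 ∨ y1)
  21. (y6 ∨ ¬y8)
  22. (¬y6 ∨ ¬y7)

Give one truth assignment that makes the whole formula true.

y1=T, y2=F, y3=F, y4=T, y5=T, y6=F, y7=F, y8=F, y9=F

Try y1 = True.
The remaining clauses are satisfied by y2 = False, y3 = False, y4 = True, y5 = True, y6 = False, y7 = False, y8 = False, y9 = False.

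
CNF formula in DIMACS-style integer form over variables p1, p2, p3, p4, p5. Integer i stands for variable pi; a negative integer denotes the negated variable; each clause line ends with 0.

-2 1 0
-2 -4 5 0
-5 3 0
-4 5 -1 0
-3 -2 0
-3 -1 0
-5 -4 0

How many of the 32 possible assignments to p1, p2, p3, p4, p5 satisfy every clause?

The models are:
  p1=0 p2=0 p3=0 p4=0 p5=0
  p1=0 p2=0 p3=0 p4=1 p5=0
  p1=0 p2=0 p3=1 p4=0 p5=0
  p1=0 p2=0 p3=1 p4=0 p5=1
  p1=0 p2=0 p3=1 p4=1 p5=0
  p1=1 p2=0 p3=0 p4=0 p5=0
  p1=1 p2=1 p3=0 p4=0 p5=0
That's 7 in total.

7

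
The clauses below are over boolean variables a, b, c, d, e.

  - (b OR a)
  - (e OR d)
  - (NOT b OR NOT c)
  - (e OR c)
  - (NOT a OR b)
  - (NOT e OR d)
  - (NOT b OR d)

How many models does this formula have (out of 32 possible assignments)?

2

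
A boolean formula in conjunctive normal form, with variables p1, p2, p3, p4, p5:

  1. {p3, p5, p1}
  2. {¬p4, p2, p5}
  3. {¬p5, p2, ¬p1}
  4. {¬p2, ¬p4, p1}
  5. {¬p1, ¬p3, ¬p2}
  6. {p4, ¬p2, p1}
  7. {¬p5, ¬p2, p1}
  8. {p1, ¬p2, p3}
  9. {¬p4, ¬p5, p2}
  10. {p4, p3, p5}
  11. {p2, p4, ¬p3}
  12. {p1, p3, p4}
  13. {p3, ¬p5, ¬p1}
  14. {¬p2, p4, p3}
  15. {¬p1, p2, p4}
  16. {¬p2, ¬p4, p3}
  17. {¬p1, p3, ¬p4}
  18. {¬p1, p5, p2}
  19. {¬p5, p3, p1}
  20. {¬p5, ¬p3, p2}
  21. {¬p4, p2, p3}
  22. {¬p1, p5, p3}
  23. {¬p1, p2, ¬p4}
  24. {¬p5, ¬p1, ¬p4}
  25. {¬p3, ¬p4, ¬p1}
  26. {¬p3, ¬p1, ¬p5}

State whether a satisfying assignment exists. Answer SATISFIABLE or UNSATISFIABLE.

UNSATISFIABLE

p1 = True:
  p2 = True:
    propagation gives p3=False, p5=False; an empty clause results — contradiction.
  p2 = False:
    propagation gives p5=False; an empty clause results — contradiction.
p1 = False:
  p2 = True:
    propagation gives p4=False; an empty clause results — contradiction.
  p2 = False:
    p3 = True:
      propagation gives p4=True, p5=True; contradiction.
    p3 = False:
      propagation gives p5=True; contradiction.
Every branch closes, so no satisfying assignment exists.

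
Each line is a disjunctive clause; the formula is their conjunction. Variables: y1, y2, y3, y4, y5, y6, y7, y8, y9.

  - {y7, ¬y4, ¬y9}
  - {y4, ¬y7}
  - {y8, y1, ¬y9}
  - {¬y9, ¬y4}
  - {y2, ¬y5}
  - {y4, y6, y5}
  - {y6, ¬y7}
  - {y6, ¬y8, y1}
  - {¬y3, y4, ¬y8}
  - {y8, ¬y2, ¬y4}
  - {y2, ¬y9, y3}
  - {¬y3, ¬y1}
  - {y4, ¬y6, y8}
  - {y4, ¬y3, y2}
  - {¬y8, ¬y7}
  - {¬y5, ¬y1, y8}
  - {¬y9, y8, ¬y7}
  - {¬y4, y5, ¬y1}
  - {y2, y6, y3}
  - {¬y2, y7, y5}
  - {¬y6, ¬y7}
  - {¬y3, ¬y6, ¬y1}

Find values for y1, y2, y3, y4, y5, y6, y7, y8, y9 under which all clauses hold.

Pure literal: y9 appears only negated; assign y9 = False.
Set y1 = False and propagate.
For the remaining variables, y2 = False, y3 = True, y4 = True, y5 = False, y6 = True, y7 = False, y8 = True works.
Every clause has at least one true literal under this assignment.
Check each clause:
  1. {¬y4, ¬y9, y7} — ¬y9 is true.
  2. {¬y7, y4} — ¬y7 is true.
  3. {y8, ¬y9, y1} — y8 is true.
  4. {¬y4, ¬y9} — ¬y9 is true.
  5. {y2, ¬y5} — ¬y5 is true.
  6. {y5, y6, y4} — y4 is true.
  7. {y6, ¬y7} — ¬y7 is true.
  8. {y1, y6, ¬y8} — y6 is true.
  9. {¬y8, ¬y3, y4} — y4 is true.
  10. {¬y2, ¬y4, y8} — y8 is true.
  11. {y2, ¬y9, y3} — y3 is true.
  12. {¬y3, ¬y1} — ¬y1 is true.
  13. {y4, ¬y6, y8} — y8 is true.
  14. {y4, y2, ¬y3} — y4 is true.
  15. {¬y8, ¬y7} — ¬y7 is true.
  16. {¬y1, ¬y5, y8} — y8 is true.
  17. {¬y9, ¬y7, y8} — y8 is true.
  18. {y5, ¬y4, ¬y1} — ¬y1 is true.
  19. {y6, y3, y2} — y3 is true.
  20. {y5, y7, ¬y2} — ¬y2 is true.
  21. {¬y6, ¬y7} — ¬y7 is true.
  22. {¬y3, ¬y6, ¬y1} — ¬y1 is true.

y1=F, y2=F, y3=T, y4=T, y5=F, y6=T, y7=F, y8=T, y9=F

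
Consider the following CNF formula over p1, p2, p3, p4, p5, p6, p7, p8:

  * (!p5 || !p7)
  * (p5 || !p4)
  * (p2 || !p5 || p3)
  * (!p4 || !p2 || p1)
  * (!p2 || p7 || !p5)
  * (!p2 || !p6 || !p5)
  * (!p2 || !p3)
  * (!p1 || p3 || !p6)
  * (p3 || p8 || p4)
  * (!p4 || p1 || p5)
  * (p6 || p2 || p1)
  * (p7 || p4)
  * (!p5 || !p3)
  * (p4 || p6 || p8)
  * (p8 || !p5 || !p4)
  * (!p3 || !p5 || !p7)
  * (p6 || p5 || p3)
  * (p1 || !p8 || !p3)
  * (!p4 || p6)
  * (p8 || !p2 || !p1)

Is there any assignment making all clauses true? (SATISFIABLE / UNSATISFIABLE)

SATISFIABLE

Branch on p1: take p1 = True.
Branch on p2: take p2 = False.
Try p3 = True.
  then p5 is forced to False.
  then p4 is forced to False.
  then p7 is forced to True.
The remaining clauses are satisfied by p6 = True, p8 = False.
Every clause has at least one true literal under this assignment.
So p1=True, p2=False, p3=True, p4=False, p5=False, p6=True, p7=True, p8=False is a satisfying assignment.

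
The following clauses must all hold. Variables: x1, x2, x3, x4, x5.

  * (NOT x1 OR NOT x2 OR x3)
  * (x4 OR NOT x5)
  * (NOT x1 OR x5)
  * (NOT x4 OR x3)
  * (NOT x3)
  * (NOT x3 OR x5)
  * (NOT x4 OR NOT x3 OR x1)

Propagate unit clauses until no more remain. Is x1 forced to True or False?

False

Unit clause (NOT x3) sets x3 = False.
From (x3 OR NOT x4) and x3 = False: x4 = False.
(x4 OR NOT x5) with x4 = False leaves only NOT x5, so x5 = False.
From (NOT x1 OR x5) and x5 = False: x1 = False.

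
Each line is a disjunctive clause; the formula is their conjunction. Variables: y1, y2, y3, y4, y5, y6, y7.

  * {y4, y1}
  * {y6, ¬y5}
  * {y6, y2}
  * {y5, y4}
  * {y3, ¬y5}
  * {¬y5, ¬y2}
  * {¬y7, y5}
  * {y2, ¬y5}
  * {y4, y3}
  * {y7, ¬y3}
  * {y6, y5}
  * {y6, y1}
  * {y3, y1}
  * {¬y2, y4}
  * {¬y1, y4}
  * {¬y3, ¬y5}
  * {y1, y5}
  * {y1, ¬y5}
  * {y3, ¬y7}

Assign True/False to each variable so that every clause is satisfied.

y4 occurs only positively in the remaining clauses — set y4 = True.
Pure literal: y6 appears only positively; assign y6 = True.
Branch on y1: take y1 = True.
Set y2 = False and propagate.
  then y5 is forced to False.
  then y7 is forced to False.
  then y3 is forced to False.

y1=True, y2=False, y3=False, y4=True, y5=False, y6=True, y7=False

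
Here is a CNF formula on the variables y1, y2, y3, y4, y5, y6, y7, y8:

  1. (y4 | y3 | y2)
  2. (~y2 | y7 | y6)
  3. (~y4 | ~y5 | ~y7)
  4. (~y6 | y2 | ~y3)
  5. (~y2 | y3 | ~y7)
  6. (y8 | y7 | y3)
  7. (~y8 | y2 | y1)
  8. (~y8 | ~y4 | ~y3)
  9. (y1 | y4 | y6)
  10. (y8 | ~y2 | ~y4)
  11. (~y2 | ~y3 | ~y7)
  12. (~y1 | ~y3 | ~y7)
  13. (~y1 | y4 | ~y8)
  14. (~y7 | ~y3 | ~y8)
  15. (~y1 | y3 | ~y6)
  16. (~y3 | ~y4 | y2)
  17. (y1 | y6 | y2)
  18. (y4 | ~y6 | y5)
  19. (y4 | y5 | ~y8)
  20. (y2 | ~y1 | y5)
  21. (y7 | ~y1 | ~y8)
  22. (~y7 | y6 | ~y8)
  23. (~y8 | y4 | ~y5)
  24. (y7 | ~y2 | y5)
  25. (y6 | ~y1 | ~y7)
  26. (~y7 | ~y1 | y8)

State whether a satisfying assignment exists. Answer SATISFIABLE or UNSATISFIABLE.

SATISFIABLE

Try y1 = False.
The remaining clauses are satisfied by y2 = False, y3 = False, y4 = True, y5 = False, y6 = True, y7 = True, y8 = False.
Every clause has at least one true literal under this assignment.
So y1=F, y2=F, y3=F, y4=T, y5=F, y6=T, y7=T, y8=F is a satisfying assignment.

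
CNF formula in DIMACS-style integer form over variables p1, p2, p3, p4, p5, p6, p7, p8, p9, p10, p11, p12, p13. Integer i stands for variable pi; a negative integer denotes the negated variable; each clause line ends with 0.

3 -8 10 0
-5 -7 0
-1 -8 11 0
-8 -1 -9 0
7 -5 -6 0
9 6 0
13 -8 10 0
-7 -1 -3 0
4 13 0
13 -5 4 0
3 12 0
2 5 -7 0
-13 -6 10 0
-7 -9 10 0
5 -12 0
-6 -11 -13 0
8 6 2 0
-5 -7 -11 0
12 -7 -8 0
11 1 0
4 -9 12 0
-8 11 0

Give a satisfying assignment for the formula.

p1=T  p2=T  p3=T  p4=T  p5=F  p6=F  p7=F  p8=F  p9=T  p10=F  p11=T  p12=F  p13=T

Pure literal: p2 appears only positively; assign p2 = True.
p4 occurs only positively in the remaining clauses — set p4 = True.
Try p1 = True.
Try p3 = True.
  then p7 is forced to False.
Branch on p5: take p5 = False.
  then p12 is forced to False.
The remaining clauses are satisfied by p6 = False, p8 = False, p9 = True, p10 = False, p11 = True, p13 = True.
Every clause has at least one true literal under this assignment.
Check each clause:
  1. (p10 \/ ~p8 \/ p3) — ~p8 is true.
  2. (~p7 \/ ~p5) — ~p7 is true.
  3. (p11 \/ ~p8 \/ ~p1) — ~p8 is true.
  4. (~p1 \/ ~p9 \/ ~p8) — ~p8 is true.
  5. (p7 \/ ~p5 \/ ~p6) — ~p6 is true.
  6. (p9 \/ p6) — p9 is true.
  7. (p10 \/ ~p8 \/ p13) — ~p8 is true.
  8. (~p7 \/ ~p1 \/ ~p3) — ~p7 is true.
  9. (p13 \/ p4) — p4 is true.
  10. (p4 \/ ~p5 \/ p13) — ~p5 is true.
  11. (p12 \/ p3) — p3 is true.
  12. (~p7 \/ p2 \/ p5) — ~p7 is true.
  13. (~p6 \/ p10 \/ ~p13) — ~p6 is true.
  14. (~p7 \/ ~p9 \/ p10) — ~p7 is true.
  15. (~p12 \/ p5) — ~p12 is true.
  16. (~p6 \/ ~p13 \/ ~p11) — ~p6 is true.
  17. (p8 \/ p2 \/ p6) — p2 is true.
  18. (~p11 \/ ~p7 \/ ~p5) — ~p7 is true.
  19. (~p8 \/ p12 \/ ~p7) — ~p8 is true.
  20. (p1 \/ p11) — p1 is true.
  21. (p4 \/ ~p9 \/ p12) — p4 is true.
  22. (~p8 \/ p11) — ~p8 is true.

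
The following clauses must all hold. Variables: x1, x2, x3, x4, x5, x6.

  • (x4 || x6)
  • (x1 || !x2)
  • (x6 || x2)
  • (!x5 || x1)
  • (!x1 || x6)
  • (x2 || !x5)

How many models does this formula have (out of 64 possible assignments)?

16

Split on x1, then x2.
  x1=T, x2=T: forces x6=T; x3, x4, x5 free → 2^3 = 8.
  x1=T, x2=F: remaining (x3,x4,x5,x6) ∈ {(F,F,F,T); (F,T,F,T); (T,F,F,T); (T,T,F,T)} — 4.
  x1=F, x2=T: a clause becomes empty — 0.
  x1=F, x2=F: remaining (x3,x4,x5,x6) ∈ {(F,F,F,T); (F,T,F,T); (T,F,F,T); (T,T,F,T)} — 4.
Total: 8 + 4 + 0 + 4 = 16.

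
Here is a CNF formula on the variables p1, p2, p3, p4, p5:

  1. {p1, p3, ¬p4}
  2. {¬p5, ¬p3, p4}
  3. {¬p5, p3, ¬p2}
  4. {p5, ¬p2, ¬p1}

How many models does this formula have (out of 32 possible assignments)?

17

Case analysis on p3 and p5:
  p3=1, p5=1: remaining (p1,p2,p4) ∈ {(0,0,1); (0,1,1); (1,0,1); (1,1,1)} — 4.
  p3=1, p5=0: p4 free; 3 ways for (p1,p2) × 2^1 = 6.
  p3=0, p5=1: remaining (p1,p2,p4) ∈ {(0,0,0); (1,0,0); (1,0,1)} — 3.
  p3=0, p5=0: remaining (p1,p2,p4) ∈ {(0,0,0); (0,1,0); (1,0,0); (1,0,1)} — 4.
Total: 4 + 6 + 3 + 4 = 17.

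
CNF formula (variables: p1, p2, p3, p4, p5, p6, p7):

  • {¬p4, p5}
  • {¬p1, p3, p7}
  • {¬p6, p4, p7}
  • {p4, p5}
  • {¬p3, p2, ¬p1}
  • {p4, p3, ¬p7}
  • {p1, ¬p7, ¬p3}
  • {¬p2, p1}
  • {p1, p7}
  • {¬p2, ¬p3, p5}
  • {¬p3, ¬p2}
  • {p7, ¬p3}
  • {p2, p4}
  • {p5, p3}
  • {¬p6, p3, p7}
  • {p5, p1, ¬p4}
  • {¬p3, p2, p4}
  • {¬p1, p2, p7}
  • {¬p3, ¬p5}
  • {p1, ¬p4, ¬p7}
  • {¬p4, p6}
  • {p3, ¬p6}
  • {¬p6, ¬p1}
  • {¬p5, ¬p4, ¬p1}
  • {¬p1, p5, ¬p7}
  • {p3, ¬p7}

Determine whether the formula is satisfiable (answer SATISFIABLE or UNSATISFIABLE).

UNSATISFIABLE

p3 = True:
  propagation gives p2=False, p1=False, p7=False; an empty clause results — contradiction.
p3 = False:
  propagation gives p5=True, p6=False, p4=False, p7=False; an empty clause results — contradiction.
Every branch closes, so no satisfying assignment exists.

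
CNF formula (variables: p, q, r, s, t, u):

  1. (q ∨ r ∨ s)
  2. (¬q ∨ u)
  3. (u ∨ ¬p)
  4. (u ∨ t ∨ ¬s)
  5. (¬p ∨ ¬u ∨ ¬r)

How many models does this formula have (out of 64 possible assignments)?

Case analysis on u and p:
  u=T, p=T: t free; 3 ways for (q,r,s) × 2^1 = 6.
  u=T, p=F: t free; 7 ways for (q,r,s) × 2^1 = 14.
  u=F, p=T: a clause becomes empty — 0.
  u=F, p=F: remaining (q,r,s,t) ∈ {(F,F,T,T); (F,T,F,F); (F,T,F,T); (F,T,T,T)} — 4.
Total: 6 + 14 + 0 + 4 = 24.

24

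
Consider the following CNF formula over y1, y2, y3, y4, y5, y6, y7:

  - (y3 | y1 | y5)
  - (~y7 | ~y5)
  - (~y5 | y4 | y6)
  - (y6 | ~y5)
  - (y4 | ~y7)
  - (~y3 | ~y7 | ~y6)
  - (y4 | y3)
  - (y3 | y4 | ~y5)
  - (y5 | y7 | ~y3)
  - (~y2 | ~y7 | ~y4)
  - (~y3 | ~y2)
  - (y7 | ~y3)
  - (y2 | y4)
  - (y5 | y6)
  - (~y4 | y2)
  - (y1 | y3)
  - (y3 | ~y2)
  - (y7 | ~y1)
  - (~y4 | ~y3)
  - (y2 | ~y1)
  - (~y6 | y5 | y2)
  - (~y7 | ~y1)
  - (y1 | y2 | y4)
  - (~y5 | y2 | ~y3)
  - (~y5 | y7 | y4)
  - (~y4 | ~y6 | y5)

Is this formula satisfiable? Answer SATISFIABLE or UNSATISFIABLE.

UNSATISFIABLE

y3 = True:
  propagation gives y2=False, y7=True, y5=False, y4=True; an empty clause results — contradiction.
y3 = False:
  propagation gives y4=True, y2=True; an empty clause results — contradiction.
Every branch closes, so no satisfying assignment exists.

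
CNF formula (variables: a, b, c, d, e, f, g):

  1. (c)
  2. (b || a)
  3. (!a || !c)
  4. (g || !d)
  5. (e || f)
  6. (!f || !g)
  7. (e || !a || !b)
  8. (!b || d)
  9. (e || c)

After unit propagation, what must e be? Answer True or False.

Unit clause (c) sets c = True.
(!a || !c) with c = True leaves only !a, so a = False.
(b || a): since a = False, the clause reduces to (b). b = True.
From (d || !b) and b = True: d = True.
(g || !d) with d = True leaves only g, so g = True.
In (!f || !g), !g is now false; !f must hold, so f = False.
(f || e) with f = False leaves only e, so e = True.

True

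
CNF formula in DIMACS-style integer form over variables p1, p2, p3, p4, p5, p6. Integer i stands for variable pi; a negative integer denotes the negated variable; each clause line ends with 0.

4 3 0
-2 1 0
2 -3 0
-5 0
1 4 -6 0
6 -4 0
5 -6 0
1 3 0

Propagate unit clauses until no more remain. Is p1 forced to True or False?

True

Unit clause (NOT p5) sets p5 = False.
In (p5 OR NOT p6), p5 is now false; NOT p6 must hold, so p6 = False.
In (NOT p4 OR p6), p6 is now false; NOT p4 must hold, so p4 = False.
In (p4 OR p3), p4 is now false; p3 must hold, so p3 = True.
From (p2 OR NOT p3) and p3 = True: p2 = True.
In (NOT p2 OR p1), NOT p2 is now false; p1 must hold, so p1 = True.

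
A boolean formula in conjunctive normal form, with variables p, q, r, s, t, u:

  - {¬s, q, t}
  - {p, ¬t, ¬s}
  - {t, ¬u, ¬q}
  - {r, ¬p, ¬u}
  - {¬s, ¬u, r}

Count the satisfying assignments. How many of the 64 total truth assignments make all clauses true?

35

Split on s, then t.
  s=1, t=1: q free; 3 ways for (p,r,u) × 2^1 = 6.
  s=1, t=0: remaining (p,q,r,u) ∈ {(0,1,0,0); (0,1,1,0); (1,1,0,0); (1,1,1,0)} — 4.
  s=0, t=1: q free; 7 ways for (p,r,u) × 2^1 = 14.
  s=0, t=0: 11 of the 16 assignments to (p,q,r,u) work.
Total: 6 + 4 + 14 + 11 = 35.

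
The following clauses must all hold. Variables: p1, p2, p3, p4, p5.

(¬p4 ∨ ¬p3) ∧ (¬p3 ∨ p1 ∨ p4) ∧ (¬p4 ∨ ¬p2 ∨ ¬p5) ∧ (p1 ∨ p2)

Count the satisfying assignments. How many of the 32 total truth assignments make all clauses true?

14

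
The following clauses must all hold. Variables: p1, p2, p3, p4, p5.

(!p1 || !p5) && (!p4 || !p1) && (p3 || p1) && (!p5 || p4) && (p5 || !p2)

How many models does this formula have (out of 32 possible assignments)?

6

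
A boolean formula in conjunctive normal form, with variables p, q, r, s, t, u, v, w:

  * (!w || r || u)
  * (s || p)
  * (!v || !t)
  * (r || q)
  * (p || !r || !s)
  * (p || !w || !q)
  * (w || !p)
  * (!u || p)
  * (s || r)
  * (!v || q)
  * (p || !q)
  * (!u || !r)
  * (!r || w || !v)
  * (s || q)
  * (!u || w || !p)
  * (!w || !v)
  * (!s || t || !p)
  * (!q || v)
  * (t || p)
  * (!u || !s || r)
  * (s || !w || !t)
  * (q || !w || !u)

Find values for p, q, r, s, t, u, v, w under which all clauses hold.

Try p = True.
  then w is forced to True.
  then v is forced to False.
  then q is forced to False.
  then r is forced to True.
  then u is forced to False.
  then s is forced to True.
  then t is forced to True.

p=T, q=F, r=T, s=T, t=T, u=F, v=F, w=T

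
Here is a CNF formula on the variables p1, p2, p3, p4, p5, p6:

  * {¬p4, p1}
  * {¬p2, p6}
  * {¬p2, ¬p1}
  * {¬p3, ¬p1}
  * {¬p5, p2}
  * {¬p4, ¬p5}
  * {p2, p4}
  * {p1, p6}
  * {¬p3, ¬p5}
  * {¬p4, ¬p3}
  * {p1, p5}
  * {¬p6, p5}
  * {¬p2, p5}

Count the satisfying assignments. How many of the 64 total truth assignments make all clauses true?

The models are:
  p1=0 p2=1 p3=0 p4=0 p5=1 p6=1
  p1=1 p2=0 p3=0 p4=1 p5=0 p6=0
That's 2 in total.

2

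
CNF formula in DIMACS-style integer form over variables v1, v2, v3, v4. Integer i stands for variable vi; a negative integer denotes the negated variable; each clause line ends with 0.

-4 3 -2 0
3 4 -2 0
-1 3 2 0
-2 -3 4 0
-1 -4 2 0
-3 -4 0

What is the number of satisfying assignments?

4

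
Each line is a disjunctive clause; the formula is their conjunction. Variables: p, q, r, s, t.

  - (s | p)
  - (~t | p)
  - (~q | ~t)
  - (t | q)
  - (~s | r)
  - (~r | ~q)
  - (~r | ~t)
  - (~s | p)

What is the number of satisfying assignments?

Satisfying assignments:
  p=1 q=0 r=0 s=0 t=1
  p=1 q=1 r=0 s=0 t=0
Count: 2.

2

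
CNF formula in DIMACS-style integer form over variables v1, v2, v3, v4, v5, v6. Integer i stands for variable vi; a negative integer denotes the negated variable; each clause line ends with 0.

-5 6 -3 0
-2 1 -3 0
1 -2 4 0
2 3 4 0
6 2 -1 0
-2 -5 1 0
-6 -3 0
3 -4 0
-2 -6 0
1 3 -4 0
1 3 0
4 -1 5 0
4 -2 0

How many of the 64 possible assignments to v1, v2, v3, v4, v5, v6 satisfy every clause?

3

The models are:
  v1=0 v2=0 v3=1 v4=0 v5=0 v6=0
  v1=0 v2=0 v3=1 v4=1 v5=0 v6=0
  v1=1 v2=1 v3=1 v4=1 v5=0 v6=0
Count: 3.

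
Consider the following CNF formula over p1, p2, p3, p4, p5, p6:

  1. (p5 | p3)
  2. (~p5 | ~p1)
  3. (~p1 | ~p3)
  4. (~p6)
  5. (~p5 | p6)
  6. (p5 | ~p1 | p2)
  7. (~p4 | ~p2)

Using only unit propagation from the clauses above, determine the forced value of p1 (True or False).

(~p6) stands alone — p6 = False.
In (~p5 | p6), p6 is now false; ~p5 must hold, so p5 = False.
In (p5 | p3), p5 is now false; p3 must hold, so p3 = True.
(~p1 | ~p3) with p3 = True leaves only ~p1, so p1 = False.

False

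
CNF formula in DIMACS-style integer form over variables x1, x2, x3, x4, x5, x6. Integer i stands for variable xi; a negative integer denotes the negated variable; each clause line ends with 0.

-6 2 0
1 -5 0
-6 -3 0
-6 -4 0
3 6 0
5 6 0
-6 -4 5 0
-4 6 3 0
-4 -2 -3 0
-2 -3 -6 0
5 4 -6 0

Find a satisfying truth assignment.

x1=T  x2=F  x3=T  x4=T  x5=T  x6=F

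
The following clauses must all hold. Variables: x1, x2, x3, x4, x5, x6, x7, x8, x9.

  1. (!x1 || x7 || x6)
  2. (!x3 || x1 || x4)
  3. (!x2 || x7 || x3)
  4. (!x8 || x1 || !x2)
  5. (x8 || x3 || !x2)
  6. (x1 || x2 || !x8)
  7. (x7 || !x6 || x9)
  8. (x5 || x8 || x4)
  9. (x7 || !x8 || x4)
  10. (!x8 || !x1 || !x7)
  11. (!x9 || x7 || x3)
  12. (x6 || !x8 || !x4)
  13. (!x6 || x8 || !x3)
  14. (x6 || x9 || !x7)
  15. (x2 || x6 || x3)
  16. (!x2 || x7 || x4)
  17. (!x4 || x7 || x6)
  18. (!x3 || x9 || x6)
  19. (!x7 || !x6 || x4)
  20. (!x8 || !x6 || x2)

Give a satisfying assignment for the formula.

x1=True, x2=True, x3=True, x4=True, x5=True, x6=True, x7=False, x8=True, x9=True

Check each clause:
  1. (x7 || !x1 || x6) — x6 is true.
  2. (x1 || !x3 || x4) — x1 is true.
  3. (x7 || x3 || !x2) — x3 is true.
  4. (x1 || !x2 || !x8) — x1 is true.
  5. (x3 || !x2 || x8) — x8 is true.
  6. (x2 || x1 || !x8) — x1 is true.
  7. (!x6 || x9 || x7) — x9 is true.
  8. (x4 || x5 || x8) — x8 is true.
  9. (x7 || !x8 || x4) — x4 is true.
  10. (!x1 || !x8 || !x7) — !x7 is true.
  11. (x3 || !x9 || x7) — x3 is true.
  12. (x6 || !x4 || !x8) — x6 is true.
  13. (!x6 || x8 || !x3) — x8 is true.
  14. (x6 || !x7 || x9) — x9 is true.
  15. (x2 || x3 || x6) — x2 is true.
  16. (x7 || !x2 || x4) — x4 is true.
  17. (x6 || !x4 || x7) — x6 is true.
  18. (x9 || x6 || !x3) — x9 is true.
  19. (x4 || !x7 || !x6) — !x7 is true.
  20. (!x8 || x2 || !x6) — x2 is true.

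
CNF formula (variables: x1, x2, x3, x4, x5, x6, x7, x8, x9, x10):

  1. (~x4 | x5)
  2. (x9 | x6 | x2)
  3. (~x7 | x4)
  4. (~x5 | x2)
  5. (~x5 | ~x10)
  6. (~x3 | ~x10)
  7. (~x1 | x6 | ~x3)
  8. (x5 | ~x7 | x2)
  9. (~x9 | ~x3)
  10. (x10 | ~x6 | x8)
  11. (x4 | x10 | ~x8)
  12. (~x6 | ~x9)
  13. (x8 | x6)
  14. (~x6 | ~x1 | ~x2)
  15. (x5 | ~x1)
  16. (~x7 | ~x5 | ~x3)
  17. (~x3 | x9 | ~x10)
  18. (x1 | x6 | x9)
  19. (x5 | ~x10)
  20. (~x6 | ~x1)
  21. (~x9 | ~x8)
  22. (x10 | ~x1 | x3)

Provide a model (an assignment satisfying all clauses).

x1=F, x2=T, x3=T, x4=T, x5=T, x6=T, x7=F, x8=T, x9=F, x10=F

Pure literal: x7 appears only negated; assign x7 = False.
Branch on x1: take x1 = False.
Try x2 = True.
For the remaining variables, x3 = True, x4 = True, x5 = True, x6 = True, x8 = True, x9 = False, x10 = False works.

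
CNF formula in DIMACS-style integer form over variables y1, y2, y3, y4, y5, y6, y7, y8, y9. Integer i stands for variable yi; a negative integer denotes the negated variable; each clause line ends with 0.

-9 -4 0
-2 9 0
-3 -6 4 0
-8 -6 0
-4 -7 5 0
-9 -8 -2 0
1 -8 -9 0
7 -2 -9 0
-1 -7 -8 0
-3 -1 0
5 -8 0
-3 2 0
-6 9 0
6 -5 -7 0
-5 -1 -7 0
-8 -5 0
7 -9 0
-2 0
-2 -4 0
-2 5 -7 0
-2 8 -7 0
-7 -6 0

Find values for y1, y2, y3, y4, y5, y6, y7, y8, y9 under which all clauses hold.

(¬y2) is a unit clause, so y2 = False.
(¬y3) is a unit clause, so y3 = False.
Pure literal: y4 appears only negated; assign y4 = False.
Pure literal: y8 appears only negated; assign y8 = False.
Branch on y1: take y1 = False.
Try y5 = False.
The remaining clauses are satisfied by y6 = False, y7 = True, y9 = False.
Every clause has at least one true literal under this assignment.
Check each clause:
  1. (¬y9 ∨ ¬y4) — ¬y4 is true.
  2. (y9 ∨ ¬y2) — ¬y2 is true.
  3. (¬y3 ∨ ¬y6 ∨ y4) — ¬y6 is true.
  4. (¬y6 ∨ ¬y8) — ¬y8 is true.
  5. (y5 ∨ ¬y4 ∨ ¬y7) — ¬y4 is true.
  6. (¬y2 ∨ ¬y8 ∨ ¬y9) — ¬y8 is true.
  7. (y1 ∨ ¬y8 ∨ ¬y9) — ¬y8 is true.
  8. (y7 ∨ ¬y9 ∨ ¬y2) — ¬y9 is true.
  9. (¬y7 ∨ ¬y8 ∨ ¬y1) — ¬y8 is true.
  10. (¬y3 ∨ ¬y1) — ¬y3 is true.
  11. (y5 ∨ ¬y8) — ¬y8 is true.
  12. (y2 ∨ ¬y3) — ¬y3 is true.
  13. (y9 ∨ ¬y6) — ¬y6 is true.
  14. (¬y5 ∨ y6 ∨ ¬y7) — ¬y5 is true.
  15. (¬y1 ∨ ¬y5 ∨ ¬y7) — ¬y5 is true.
  16. (¬y8 ∨ ¬y5) — ¬y8 is true.
  17. (¬y9 ∨ y7) — ¬y9 is true.
  18. (¬y2) — ¬y2 is true.
  19. (¬y4 ∨ ¬y2) — ¬y4 is true.
  20. (¬y2 ∨ ¬y7 ∨ y5) — ¬y2 is true.
  21. (¬y2 ∨ ¬y7 ∨ y8) — ¬y2 is true.
  22. (¬y7 ∨ ¬y6) — ¬y6 is true.

y1 = 0, y2 = 0, y3 = 0, y4 = 0, y5 = 0, y6 = 0, y7 = 1, y8 = 0, y9 = 0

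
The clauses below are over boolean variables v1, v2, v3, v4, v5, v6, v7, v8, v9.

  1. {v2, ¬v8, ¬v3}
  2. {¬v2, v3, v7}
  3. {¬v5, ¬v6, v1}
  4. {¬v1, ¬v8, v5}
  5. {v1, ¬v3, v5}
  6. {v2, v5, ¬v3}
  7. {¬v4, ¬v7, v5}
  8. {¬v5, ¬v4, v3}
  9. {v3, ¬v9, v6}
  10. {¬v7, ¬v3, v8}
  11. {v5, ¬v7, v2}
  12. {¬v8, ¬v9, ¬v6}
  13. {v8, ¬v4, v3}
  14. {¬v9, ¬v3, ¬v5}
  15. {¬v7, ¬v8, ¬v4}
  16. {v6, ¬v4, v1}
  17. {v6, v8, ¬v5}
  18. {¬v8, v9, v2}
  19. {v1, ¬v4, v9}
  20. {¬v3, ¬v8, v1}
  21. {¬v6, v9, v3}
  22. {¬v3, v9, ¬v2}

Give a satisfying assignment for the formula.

Pure literal: v4 appears only negated; assign v4 = False.
Set v1 = True and propagate.
Branch on v2: take v2 = True.
For the remaining variables, v3 = False, v5 = True, v6 = True, v7 = True, v8 = False, v9 = True works.
Every clause has at least one true literal under this assignment.

v1 = True, v2 = True, v3 = False, v4 = False, v5 = True, v6 = True, v7 = True, v8 = False, v9 = True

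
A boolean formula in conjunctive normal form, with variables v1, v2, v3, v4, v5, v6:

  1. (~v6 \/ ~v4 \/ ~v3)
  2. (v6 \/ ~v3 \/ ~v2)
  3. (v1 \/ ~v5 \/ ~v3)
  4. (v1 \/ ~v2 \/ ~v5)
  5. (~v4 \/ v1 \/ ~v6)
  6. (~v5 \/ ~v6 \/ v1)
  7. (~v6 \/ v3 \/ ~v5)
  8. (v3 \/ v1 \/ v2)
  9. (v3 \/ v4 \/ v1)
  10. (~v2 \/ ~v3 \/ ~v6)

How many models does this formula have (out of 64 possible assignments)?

Split on v3, then v1.
  v3=1, v1=1: v5 free; 3 ways for (v2,v4,v6) × 2^1 = 6.
  v3=1, v1=0: remaining (v2,v4,v5,v6) ∈ {(0,0,0,0); (0,0,0,1); (0,1,0,0)} — 3.
  v3=0, v1=1: v2, v4 free; 3 ways for (v5,v6) × 2^2 = 12.
  v3=0, v1=0: remaining (v2,v4,v5,v6) ∈ {(1,1,0,0)} — 1.
Total: 6 + 3 + 12 + 1 = 22.

22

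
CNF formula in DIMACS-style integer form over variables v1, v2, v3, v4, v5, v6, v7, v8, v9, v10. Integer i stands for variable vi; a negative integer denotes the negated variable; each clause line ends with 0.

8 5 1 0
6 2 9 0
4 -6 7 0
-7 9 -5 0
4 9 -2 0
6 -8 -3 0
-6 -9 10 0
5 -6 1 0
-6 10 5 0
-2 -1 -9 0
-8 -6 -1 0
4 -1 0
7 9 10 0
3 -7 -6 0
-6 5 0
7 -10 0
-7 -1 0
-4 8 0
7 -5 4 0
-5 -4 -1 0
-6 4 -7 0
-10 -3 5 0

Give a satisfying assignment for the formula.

v1=F, v2=T, v3=F, v4=T, v5=F, v6=F, v7=T, v8=T, v9=F, v10=T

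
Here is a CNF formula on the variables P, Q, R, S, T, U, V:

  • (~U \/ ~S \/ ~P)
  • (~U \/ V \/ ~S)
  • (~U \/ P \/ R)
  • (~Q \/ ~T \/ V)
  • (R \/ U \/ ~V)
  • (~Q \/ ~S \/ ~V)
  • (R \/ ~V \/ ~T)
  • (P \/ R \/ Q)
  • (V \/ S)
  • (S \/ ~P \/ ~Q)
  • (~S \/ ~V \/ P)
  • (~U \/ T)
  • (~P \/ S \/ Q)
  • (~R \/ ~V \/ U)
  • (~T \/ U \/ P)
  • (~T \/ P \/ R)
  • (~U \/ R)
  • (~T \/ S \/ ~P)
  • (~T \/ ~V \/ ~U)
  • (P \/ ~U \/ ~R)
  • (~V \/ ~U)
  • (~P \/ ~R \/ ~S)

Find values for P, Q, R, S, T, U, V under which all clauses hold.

P=True, Q=False, R=False, S=True, T=False, U=False, V=False

Check each clause:
  1. (~P \/ ~U \/ ~S) — ~U is true.
  2. (~S \/ V \/ ~U) — ~U is true.
  3. (~U \/ P \/ R) — P is true.
  4. (V \/ ~T \/ ~Q) — ~T is true.
  5. (~V \/ R \/ U) — ~V is true.
  6. (~S \/ ~V \/ ~Q) — ~V is true.
  7. (~T \/ ~V \/ R) — ~V is true.
  8. (Q \/ P \/ R) — P is true.
  9. (S \/ V) — S is true.
  10. (~P \/ S \/ ~Q) — S is true.
  11. (P \/ ~V \/ ~S) — ~V is true.
  12. (~U \/ T) — ~U is true.
  13. (~P \/ S \/ Q) — S is true.
  14. (U \/ ~V \/ ~R) — ~V is true.
  15. (~T \/ P \/ U) — P is true.
  16. (P \/ R \/ ~T) — P is true.
  17. (R \/ ~U) — ~U is true.
  18. (~P \/ ~T \/ S) — ~T is true.
  19. (~U \/ ~T \/ ~V) — ~V is true.
  20. (~U \/ P \/ ~R) — P is true.
  21. (~V \/ ~U) — ~V is true.
  22. (~P \/ ~R \/ ~S) — ~R is true.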